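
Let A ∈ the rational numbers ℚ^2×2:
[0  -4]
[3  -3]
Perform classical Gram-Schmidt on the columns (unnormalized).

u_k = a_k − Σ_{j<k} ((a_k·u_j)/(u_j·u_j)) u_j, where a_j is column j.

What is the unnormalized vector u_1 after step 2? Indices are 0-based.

Step 1: u_0 = a_0 = (0, 3).
Step 2: u_1 = a_1 − (-1)·u_0 = (-4, 0).

u_1 = (-4, 0)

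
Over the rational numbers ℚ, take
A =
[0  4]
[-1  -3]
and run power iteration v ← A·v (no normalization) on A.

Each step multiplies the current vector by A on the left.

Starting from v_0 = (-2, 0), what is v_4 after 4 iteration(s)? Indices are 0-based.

v_0 = (-2, 0).
v_1 = A·v_0 = (0, 2).
v_2 = A·v_1 = (8, -6).
v_3 = A·v_2 = (-24, 10).
v_4 = A·v_3 = (40, -6).

v_4 = (40, -6)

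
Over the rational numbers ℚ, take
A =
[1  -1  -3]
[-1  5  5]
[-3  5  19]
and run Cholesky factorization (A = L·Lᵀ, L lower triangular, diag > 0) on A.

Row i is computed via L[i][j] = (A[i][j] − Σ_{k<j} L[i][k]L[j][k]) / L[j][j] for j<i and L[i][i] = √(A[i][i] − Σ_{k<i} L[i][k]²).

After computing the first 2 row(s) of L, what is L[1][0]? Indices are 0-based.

Step 1: L[0][0] = √(1) = 1.
  L[1][0] = (-1) / L[0][0] = -1.
Step 2: L[1][1] = √(4) = 2.

L[1][0] = -1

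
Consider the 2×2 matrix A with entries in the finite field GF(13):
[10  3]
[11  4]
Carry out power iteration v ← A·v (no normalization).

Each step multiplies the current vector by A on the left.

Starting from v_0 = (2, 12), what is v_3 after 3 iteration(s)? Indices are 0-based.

v_3 = (1, 3)

v_0 = (2, 12).
v_1 = A·v_0 = (4, 5).
v_2 = A·v_1 = (3, 12).
v_3 = A·v_2 = (1, 3).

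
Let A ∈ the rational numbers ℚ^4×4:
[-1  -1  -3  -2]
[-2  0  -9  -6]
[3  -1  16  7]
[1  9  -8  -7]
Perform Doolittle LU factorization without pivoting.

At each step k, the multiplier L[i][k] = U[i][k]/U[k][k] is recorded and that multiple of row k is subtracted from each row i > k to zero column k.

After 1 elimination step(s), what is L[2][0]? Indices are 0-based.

L[2][0] = -3

[col 0] pivot -1
  R1 -= 2*R0 → (0, 2, -3, -2)  (L[1][0] := 2)
  R2 -= -3*R0 → (0, -4, 7, 1)  (L[2][0] := -3)
  R3 -= -1*R0 → (0, 8, -11, -9)  (L[3][0] := -1)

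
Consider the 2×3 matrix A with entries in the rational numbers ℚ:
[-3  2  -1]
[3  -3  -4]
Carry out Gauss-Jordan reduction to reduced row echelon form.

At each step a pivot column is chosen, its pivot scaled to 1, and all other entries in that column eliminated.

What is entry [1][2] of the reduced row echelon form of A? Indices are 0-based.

[1] R0 /= -3  ⇒  (1, -2/3, 1/3)
     R1 -= 3·R0  ⇒  (0, -1, -5)
[2] R1 /= -1  ⇒  (0, 1, 5)
     R0 -= -2/3·R1  ⇒  (1, 0, 11/3)

M[1][2] = 5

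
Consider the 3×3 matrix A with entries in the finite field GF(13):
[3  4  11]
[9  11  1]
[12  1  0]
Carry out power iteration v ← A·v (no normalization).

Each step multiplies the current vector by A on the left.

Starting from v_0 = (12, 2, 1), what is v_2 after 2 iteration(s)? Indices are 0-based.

v_0 = (12, 2, 1).
v_1 = A·v_0 = (3, 1, 3).
v_2 = A·v_1 = (7, 2, 11).

v_2 = (7, 2, 11)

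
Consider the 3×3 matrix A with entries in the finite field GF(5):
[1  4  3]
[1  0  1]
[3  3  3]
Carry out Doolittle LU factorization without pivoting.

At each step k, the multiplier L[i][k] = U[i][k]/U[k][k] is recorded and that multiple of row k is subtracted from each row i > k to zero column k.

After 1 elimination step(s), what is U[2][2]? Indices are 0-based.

U[2][2] = 4

[col 0] pivot 1
  R1 -= 1*R0 → (0, 1, 3)  (L[1][0] := 1)
  R2 -= 3*R0 → (0, 1, 4)  (L[2][0] := 3)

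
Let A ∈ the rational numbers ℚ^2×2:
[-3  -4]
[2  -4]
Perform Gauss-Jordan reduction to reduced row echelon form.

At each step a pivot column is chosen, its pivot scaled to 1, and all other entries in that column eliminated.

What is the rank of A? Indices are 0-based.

rank = 2

pivot(0,0)=-3: scale R0 → (1, 4/3)
  clear (1,0): R1 −= (2)R0 → (0, -20/3)
pivot(1,1)=-20/3: scale R1 → (0, 1)
  clear (0,1): R0 −= (4/3)R1 → (1, 0)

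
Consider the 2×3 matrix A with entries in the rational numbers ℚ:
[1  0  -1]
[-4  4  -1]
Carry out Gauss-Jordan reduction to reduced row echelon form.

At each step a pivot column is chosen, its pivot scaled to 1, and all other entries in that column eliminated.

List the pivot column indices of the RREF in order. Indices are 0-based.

step 1: normalize row 0 (÷1) = (1, 0, -1)
  row 1: subtract -4×row0 = (0, 4, -5)
step 2: normalize row 1 (÷4) = (0, 1, -5/4)

pivot columns: 0, 1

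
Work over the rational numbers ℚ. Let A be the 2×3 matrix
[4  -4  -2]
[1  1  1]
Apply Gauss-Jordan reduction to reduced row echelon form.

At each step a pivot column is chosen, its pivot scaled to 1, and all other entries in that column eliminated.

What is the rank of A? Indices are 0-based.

pivot(0,0)=4: scale R0 → (1, -1, -1/2)
  clear (1,0): R1 −= (1)R0 → (0, 2, 3/2)
pivot(1,1)=2: scale R1 → (0, 1, 3/4)
  clear (0,1): R0 −= (-1)R1 → (1, 0, 1/4)

rank = 2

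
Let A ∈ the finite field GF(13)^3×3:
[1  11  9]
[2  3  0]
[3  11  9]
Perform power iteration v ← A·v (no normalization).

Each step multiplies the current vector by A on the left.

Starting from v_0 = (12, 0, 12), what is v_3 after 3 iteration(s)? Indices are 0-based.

v_0 = (12, 0, 12).
v_1 = A·v_0 = (3, 11, 1).
v_2 = A·v_1 = (3, 0, 9).
v_3 = A·v_2 = (6, 6, 12).

v_3 = (6, 6, 12)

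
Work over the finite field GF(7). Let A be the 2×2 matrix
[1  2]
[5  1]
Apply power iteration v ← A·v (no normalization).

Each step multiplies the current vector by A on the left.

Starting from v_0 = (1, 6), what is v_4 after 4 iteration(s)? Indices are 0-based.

v_0 = (1, 6).
v_1 = A·v_0 = (6, 4).
v_2 = A·v_1 = (0, 6).
v_3 = A·v_2 = (5, 6).
v_4 = A·v_3 = (3, 3).

v_4 = (3, 3)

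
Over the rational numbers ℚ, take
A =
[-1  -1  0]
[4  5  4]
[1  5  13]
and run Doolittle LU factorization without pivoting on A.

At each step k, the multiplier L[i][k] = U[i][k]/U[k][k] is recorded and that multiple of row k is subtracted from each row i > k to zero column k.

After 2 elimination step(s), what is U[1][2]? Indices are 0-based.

U[1][2] = 4

Step 1: pivot at (0,0) is -1.
  row1 ← row1 − (-4)·row0  ⇒  L[1][0]=-4, U row1=(0, 1, 4)
  row2 ← row2 − (-1)·row0  ⇒  L[2][0]=-1, U row2=(0, 4, 13)
Step 2: pivot at (1,1) is 1.
  row2 ← row2 − (4)·row1  ⇒  L[2][1]=4, U row2=(0, 0, -3)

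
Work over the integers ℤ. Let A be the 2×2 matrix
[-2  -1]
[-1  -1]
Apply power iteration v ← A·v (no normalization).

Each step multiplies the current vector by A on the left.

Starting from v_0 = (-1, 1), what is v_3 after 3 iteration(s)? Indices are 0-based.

v_3 = (5, 3)

v_0 = (-1, 1).
v_1 = A·v_0 = (1, 0).
v_2 = A·v_1 = (-2, -1).
v_3 = A·v_2 = (5, 3).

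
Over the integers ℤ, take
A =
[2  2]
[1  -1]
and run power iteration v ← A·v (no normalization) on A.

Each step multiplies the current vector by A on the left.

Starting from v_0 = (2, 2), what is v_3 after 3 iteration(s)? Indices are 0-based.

v_0 = (2, 2).
v_1 = A·v_0 = (8, 0).
v_2 = A·v_1 = (16, 8).
v_3 = A·v_2 = (48, 8).

v_3 = (48, 8)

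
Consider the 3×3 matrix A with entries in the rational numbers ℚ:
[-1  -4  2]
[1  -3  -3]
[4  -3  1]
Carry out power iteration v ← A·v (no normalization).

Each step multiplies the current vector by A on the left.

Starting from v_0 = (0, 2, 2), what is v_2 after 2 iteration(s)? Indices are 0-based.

v_0 = (0, 2, 2).
v_1 = A·v_0 = (-4, -12, -4).
v_2 = A·v_1 = (44, 44, 16).

v_2 = (44, 44, 16)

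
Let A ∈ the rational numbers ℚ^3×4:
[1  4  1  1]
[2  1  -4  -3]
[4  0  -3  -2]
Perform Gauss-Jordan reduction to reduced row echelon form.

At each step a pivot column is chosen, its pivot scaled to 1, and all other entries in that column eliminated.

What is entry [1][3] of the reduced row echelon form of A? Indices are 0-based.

M[1][3] = 1/47

pivot(0,0)=1: scale R0 → (1, 4, 1, 1)
  clear (1,0): R1 −= (2)R0 → (0, -7, -6, -5)
  clear (2,0): R2 −= (4)R0 → (0, -16, -7, -6)
pivot(1,1)=-7: scale R1 → (0, 1, 6/7, 5/7)
  clear (0,1): R0 −= (4)R1 → (1, 0, -17/7, -13/7)
  clear (2,1): R2 −= (-16)R1 → (0, 0, 47/7, 38/7)
pivot(2,2)=47/7: scale R2 → (0, 0, 1, 38/47)
  clear (0,2): R0 −= (-17/7)R2 → (1, 0, 0, 5/47)
  clear (1,2): R1 −= (6/7)R2 → (0, 1, 0, 1/47)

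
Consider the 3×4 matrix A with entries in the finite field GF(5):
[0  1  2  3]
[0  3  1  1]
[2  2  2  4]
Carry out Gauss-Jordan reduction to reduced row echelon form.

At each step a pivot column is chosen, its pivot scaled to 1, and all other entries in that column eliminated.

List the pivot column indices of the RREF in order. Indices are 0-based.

pivot columns: 0, 1, 3

step 1: exchange rows 0,2
step 1: normalize row 0 (÷2) = (1, 1, 1, 2)
step 2: normalize row 1 (÷3) = (0, 1, 2, 2)
  row 0: subtract 1×row1 = (1, 0, 4, 0)
  row 2: subtract 1×row1 = (0, 0, 0, 1)
skip col 2 (zero from row 2)
step 3: normalize row 2 (÷1) = (0, 0, 0, 1)
  row 1: subtract 2×row2 = (0, 1, 2, 0)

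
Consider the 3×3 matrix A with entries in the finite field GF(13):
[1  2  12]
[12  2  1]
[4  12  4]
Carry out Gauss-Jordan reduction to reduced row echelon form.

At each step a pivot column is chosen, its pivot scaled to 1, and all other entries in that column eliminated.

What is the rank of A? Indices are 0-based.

pivot(0,0)=1: scale R0 → (1, 2, 12)
  clear (1,0): R1 −= (12)R0 → (0, 4, 0)
  clear (2,0): R2 −= (4)R0 → (0, 4, 8)
pivot(1,1)=4: scale R1 → (0, 1, 0)
  clear (0,1): R0 −= (2)R1 → (1, 0, 12)
  clear (2,1): R2 −= (4)R1 → (0, 0, 8)
pivot(2,2)=8: scale R2 → (0, 0, 1)
  clear (0,2): R0 −= (12)R2 → (1, 0, 0)

rank = 3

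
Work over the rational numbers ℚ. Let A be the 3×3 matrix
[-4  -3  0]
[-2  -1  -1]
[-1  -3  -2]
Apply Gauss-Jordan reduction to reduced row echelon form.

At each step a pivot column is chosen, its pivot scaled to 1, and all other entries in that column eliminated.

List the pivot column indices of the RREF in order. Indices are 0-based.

step 1: normalize row 0 (÷-4) = (1, 3/4, 0)
  row 1: subtract -2×row0 = (0, 1/2, -1)
  row 2: subtract -1×row0 = (0, -9/4, -2)
step 2: normalize row 1 (÷1/2) = (0, 1, -2)
  row 0: subtract 3/4×row1 = (1, 0, 3/2)
  row 2: subtract -9/4×row1 = (0, 0, -13/2)
step 3: normalize row 2 (÷-13/2) = (0, 0, 1)
  row 0: subtract 3/2×row2 = (1, 0, 0)
  row 1: subtract -2×row2 = (0, 1, 0)

pivot columns: 0, 1, 2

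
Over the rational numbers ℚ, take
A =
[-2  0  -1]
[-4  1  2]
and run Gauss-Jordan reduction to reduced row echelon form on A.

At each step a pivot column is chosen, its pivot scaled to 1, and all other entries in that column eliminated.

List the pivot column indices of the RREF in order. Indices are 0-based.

step 1: normalize row 0 (÷-2) = (1, 0, 1/2)
  row 1: subtract -4×row0 = (0, 1, 4)
step 2: normalize row 1 (÷1) = (0, 1, 4)

pivot columns: 0, 1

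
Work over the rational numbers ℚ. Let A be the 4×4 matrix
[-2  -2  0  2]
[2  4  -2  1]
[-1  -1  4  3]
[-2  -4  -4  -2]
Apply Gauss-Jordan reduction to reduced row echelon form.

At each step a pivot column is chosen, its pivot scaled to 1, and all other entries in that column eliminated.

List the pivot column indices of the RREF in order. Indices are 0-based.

pivot columns: 0, 1, 2, 3

pivot(0,0)=-2: scale R0 → (1, 1, 0, -1)
  clear (1,0): R1 −= (2)R0 → (0, 2, -2, 3)
  clear (2,0): R2 −= (-1)R0 → (0, 0, 4, 2)
  clear (3,0): R3 −= (-2)R0 → (0, -2, -4, -4)
pivot(1,1)=2: scale R1 → (0, 1, -1, 3/2)
  clear (0,1): R0 −= (1)R1 → (1, 0, 1, -5/2)
  clear (3,1): R3 −= (-2)R1 → (0, 0, -6, -1)
pivot(2,2)=4: scale R2 → (0, 0, 1, 1/2)
  clear (0,2): R0 −= (1)R2 → (1, 0, 0, -3)
  clear (1,2): R1 −= (-1)R2 → (0, 1, 0, 2)
  clear (3,2): R3 −= (-6)R2 → (0, 0, 0, 2)
pivot(3,3)=2: scale R3 → (0, 0, 0, 1)
  clear (0,3): R0 −= (-3)R3 → (1, 0, 0, 0)
  clear (1,3): R1 −= (2)R3 → (0, 1, 0, 0)
  clear (2,3): R2 −= (1/2)R3 → (0, 0, 1, 0)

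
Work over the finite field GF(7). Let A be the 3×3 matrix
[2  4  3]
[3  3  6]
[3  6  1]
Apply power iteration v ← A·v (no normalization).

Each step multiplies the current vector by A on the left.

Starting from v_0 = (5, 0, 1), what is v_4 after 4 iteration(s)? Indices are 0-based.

v_4 = (3, 3, 1)

v_0 = (5, 0, 1).
v_1 = A·v_0 = (6, 0, 2).
v_2 = A·v_1 = (4, 2, 6).
v_3 = A·v_2 = (6, 5, 2).
v_4 = A·v_3 = (3, 3, 1).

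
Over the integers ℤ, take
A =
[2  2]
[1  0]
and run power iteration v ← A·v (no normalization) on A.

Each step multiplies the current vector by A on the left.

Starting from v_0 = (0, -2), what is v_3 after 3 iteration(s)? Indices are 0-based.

v_0 = (0, -2).
v_1 = A·v_0 = (-4, 0).
v_2 = A·v_1 = (-8, -4).
v_3 = A·v_2 = (-24, -8).

v_3 = (-24, -8)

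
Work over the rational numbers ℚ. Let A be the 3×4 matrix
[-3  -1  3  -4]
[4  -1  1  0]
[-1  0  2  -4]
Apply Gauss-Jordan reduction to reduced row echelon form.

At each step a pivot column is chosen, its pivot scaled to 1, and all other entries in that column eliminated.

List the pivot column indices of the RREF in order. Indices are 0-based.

pivot columns: 0, 1, 2

step 1: normalize row 0 (÷-3) = (1, 1/3, -1, 4/3)
  row 1: subtract 4×row0 = (0, -7/3, 5, -16/3)
  row 2: subtract -1×row0 = (0, 1/3, 1, -8/3)
step 2: normalize row 1 (÷-7/3) = (0, 1, -15/7, 16/7)
  row 0: subtract 1/3×row1 = (1, 0, -2/7, 4/7)
  row 2: subtract 1/3×row1 = (0, 0, 12/7, -24/7)
step 3: normalize row 2 (÷12/7) = (0, 0, 1, -2)
  row 0: subtract -2/7×row2 = (1, 0, 0, 0)
  row 1: subtract -15/7×row2 = (0, 1, 0, -2)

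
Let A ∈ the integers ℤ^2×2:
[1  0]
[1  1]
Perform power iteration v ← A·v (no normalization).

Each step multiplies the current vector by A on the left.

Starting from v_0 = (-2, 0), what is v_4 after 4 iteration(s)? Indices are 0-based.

v_4 = (-2, -8)

v_0 = (-2, 0).
v_1 = A·v_0 = (-2, -2).
v_2 = A·v_1 = (-2, -4).
v_3 = A·v_2 = (-2, -6).
v_4 = A·v_3 = (-2, -8).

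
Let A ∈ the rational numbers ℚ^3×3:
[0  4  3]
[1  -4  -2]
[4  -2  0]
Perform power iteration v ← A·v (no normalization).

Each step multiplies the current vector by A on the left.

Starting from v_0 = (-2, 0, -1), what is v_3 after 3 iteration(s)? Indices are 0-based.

v_0 = (-2, 0, -1).
v_1 = A·v_0 = (-3, 0, -8).
v_2 = A·v_1 = (-24, 13, -12).
v_3 = A·v_2 = (16, -52, -122).

v_3 = (16, -52, -122)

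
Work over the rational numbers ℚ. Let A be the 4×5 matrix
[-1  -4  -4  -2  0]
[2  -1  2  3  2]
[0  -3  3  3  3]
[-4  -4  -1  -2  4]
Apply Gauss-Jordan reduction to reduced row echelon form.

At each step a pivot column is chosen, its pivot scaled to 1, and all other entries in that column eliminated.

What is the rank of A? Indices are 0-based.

step 1: normalize row 0 (÷-1) = (1, 4, 4, 2, 0)
  row 1: subtract 2×row0 = (0, -9, -6, -1, 2)
  row 3: subtract -4×row0 = (0, 12, 15, 6, 4)
step 2: normalize row 1 (÷-9) = (0, 1, 2/3, 1/9, -2/9)
  row 0: subtract 4×row1 = (1, 0, 4/3, 14/9, 8/9)
  row 2: subtract -3×row1 = (0, 0, 5, 10/3, 7/3)
  row 3: subtract 12×row1 = (0, 0, 7, 14/3, 20/3)
step 3: normalize row 2 (÷5) = (0, 0, 1, 2/3, 7/15)
  row 0: subtract 4/3×row2 = (1, 0, 0, 2/3, 4/15)
  row 1: subtract 2/3×row2 = (0, 1, 0, -1/3, -8/15)
  row 3: subtract 7×row2 = (0, 0, 0, 0, 17/5)
skip col 3 (zero from row 3)
step 4: normalize row 3 (÷17/5) = (0, 0, 0, 0, 1)
  row 0: subtract 4/15×row3 = (1, 0, 0, 2/3, 0)
  row 1: subtract -8/15×row3 = (0, 1, 0, -1/3, 0)
  row 2: subtract 7/15×row3 = (0, 0, 1, 2/3, 0)

rank = 4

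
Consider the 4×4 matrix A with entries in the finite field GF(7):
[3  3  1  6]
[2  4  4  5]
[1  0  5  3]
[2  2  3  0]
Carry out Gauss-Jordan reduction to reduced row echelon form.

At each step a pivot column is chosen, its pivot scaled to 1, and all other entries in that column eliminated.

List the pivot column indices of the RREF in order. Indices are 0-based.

[1] R0 /= 3  ⇒  (1, 1, 5, 2)
     R1 -= 2·R0  ⇒  (0, 2, 1, 1)
     R2 -= 1·R0  ⇒  (0, 6, 0, 1)
     R3 -= 2·R0  ⇒  (0, 0, 0, 3)
[2] R1 /= 2  ⇒  (0, 1, 4, 4)
     R0 -= 1·R1  ⇒  (1, 0, 1, 5)
     R2 -= 6·R1  ⇒  (0, 0, 4, 5)
[3] R2 /= 4  ⇒  (0, 0, 1, 3)
     R0 -= 1·R2  ⇒  (1, 0, 0, 2)
     R1 -= 4·R2  ⇒  (0, 1, 0, 6)
[4] R3 /= 3  ⇒  (0, 0, 0, 1)
     R0 -= 2·R3  ⇒  (1, 0, 0, 0)
     R1 -= 6·R3  ⇒  (0, 1, 0, 0)
     R2 -= 3·R3  ⇒  (0, 0, 1, 0)

pivot columns: 0, 1, 2, 3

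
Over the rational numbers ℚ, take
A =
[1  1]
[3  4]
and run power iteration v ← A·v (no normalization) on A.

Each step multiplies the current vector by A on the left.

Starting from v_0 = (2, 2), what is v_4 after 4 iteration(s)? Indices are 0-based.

v_4 = (412, 1562)

v_0 = (2, 2).
v_1 = A·v_0 = (4, 14).
v_2 = A·v_1 = (18, 68).
v_3 = A·v_2 = (86, 326).
v_4 = A·v_3 = (412, 1562).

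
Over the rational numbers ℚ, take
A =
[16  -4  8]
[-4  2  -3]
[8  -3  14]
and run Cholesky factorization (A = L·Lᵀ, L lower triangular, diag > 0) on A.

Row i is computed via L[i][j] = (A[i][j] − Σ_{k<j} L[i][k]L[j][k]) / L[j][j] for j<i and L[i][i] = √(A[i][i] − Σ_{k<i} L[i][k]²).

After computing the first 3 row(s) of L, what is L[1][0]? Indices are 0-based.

L[1][0] = -1

Step 1: L[0][0] = √(16) = 4.
  L[1][0] = (-4) / L[0][0] = -1.
Step 2: L[1][1] = √(1) = 1.
  L[2][0] = (8) / L[0][0] = 2.
  L[2][1] = (-1) / L[1][1] = -1.
Step 3: L[2][2] = √(9) = 3.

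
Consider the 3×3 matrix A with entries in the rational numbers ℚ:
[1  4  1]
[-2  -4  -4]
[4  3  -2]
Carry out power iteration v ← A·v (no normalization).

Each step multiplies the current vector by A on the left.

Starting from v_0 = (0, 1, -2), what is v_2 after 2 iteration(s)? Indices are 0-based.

v_2 = (25, -48, 6)

v_0 = (0, 1, -2).
v_1 = A·v_0 = (2, 4, 7).
v_2 = A·v_1 = (25, -48, 6).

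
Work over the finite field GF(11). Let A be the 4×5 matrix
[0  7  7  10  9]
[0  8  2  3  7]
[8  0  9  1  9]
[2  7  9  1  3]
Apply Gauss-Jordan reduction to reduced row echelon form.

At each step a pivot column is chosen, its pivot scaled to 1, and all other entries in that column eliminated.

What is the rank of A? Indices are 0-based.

rank = 4

step 1: exchange rows 0,2
step 1: normalize row 0 (÷8) = (1, 0, 8, 7, 8)
  row 3: subtract 2×row0 = (0, 7, 4, 9, 9)
step 2: normalize row 1 (÷8) = (0, 1, 3, 10, 5)
  row 2: subtract 7×row1 = (0, 0, 8, 6, 7)
  row 3: subtract 7×row1 = (0, 0, 5, 5, 7)
step 3: normalize row 2 (÷8) = (0, 0, 1, 9, 5)
  row 0: subtract 8×row2 = (1, 0, 0, 1, 1)
  row 1: subtract 3×row2 = (0, 1, 0, 5, 1)
  row 3: subtract 5×row2 = (0, 0, 0, 4, 4)
step 4: normalize row 3 (÷4) = (0, 0, 0, 1, 1)
  row 0: subtract 1×row3 = (1, 0, 0, 0, 0)
  row 1: subtract 5×row3 = (0, 1, 0, 0, 7)
  row 2: subtract 9×row3 = (0, 0, 1, 0, 7)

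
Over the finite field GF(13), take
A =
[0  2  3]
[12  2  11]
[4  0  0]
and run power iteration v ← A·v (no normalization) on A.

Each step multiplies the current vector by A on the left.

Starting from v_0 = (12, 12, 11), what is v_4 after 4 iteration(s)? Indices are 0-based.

v_0 = (12, 12, 11).
v_1 = A·v_0 = (5, 3, 9).
v_2 = A·v_1 = (7, 9, 7).
v_3 = A·v_2 = (0, 10, 2).
v_4 = A·v_3 = (0, 3, 0).

v_4 = (0, 3, 0)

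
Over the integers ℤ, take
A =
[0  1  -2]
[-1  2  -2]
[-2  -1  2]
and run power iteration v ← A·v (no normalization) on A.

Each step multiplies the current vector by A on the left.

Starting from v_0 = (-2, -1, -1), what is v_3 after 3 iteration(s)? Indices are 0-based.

v_3 = (-7, -6, 15)

v_0 = (-2, -1, -1).
v_1 = A·v_0 = (1, 2, 3).
v_2 = A·v_1 = (-4, -3, 2).
v_3 = A·v_2 = (-7, -6, 15).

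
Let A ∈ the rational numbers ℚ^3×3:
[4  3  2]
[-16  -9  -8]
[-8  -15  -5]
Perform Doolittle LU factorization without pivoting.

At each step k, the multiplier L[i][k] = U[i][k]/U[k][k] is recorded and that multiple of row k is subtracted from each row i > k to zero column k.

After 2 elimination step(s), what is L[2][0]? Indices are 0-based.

L[2][0] = -2

[col 0] pivot 4
  R1 -= -4*R0 → (0, 3, 0)  (L[1][0] := -4)
  R2 -= -2*R0 → (0, -9, -1)  (L[2][0] := -2)
[col 1] pivot 3
  R2 -= -3*R1 → (0, 0, -1)  (L[2][1] := -3)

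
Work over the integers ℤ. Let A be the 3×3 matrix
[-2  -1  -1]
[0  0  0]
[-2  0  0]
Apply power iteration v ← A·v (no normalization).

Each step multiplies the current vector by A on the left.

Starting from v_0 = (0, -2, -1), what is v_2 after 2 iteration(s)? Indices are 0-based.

v_0 = (0, -2, -1).
v_1 = A·v_0 = (3, 0, 0).
v_2 = A·v_1 = (-6, 0, -6).

v_2 = (-6, 0, -6)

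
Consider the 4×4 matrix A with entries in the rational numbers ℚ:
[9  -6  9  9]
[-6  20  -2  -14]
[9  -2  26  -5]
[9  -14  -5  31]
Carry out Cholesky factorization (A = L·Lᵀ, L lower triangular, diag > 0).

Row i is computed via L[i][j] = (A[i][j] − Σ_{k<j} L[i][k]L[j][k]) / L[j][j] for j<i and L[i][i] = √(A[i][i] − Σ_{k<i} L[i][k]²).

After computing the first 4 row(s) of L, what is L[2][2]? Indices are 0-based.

Step 1: L[0][0] = √(9) = 3.
  L[1][0] = (-6) / L[0][0] = -2.
Step 2: L[1][1] = √(16) = 4.
  L[2][0] = (9) / L[0][0] = 3.
  L[2][1] = (4) / L[1][1] = 1.
Step 3: L[2][2] = √(16) = 4.
  L[3][0] = (9) / L[0][0] = 3.
  L[3][1] = (-8) / L[1][1] = -2.
  L[3][2] = (-12) / L[2][2] = -3.
Step 4: L[3][3] = √(9) = 3.

L[2][2] = 4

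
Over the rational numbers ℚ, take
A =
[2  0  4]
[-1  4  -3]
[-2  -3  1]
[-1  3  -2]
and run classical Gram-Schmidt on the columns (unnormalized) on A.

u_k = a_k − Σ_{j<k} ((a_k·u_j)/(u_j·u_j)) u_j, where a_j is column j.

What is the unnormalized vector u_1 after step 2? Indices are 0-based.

Step 1: u_0 = a_0 = (2, -1, -2, -1).
Step 2: u_1 = a_1 − (-1/10)·u_0 = (1/5, 39/10, -16/5, 29/10).

u_1 = (1/5, 39/10, -16/5, 29/10)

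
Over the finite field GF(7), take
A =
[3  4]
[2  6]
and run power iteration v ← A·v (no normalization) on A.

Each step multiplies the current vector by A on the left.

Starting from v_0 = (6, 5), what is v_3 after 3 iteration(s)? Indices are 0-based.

v_3 = (2, 5)

v_0 = (6, 5).
v_1 = A·v_0 = (3, 0).
v_2 = A·v_1 = (2, 6).
v_3 = A·v_2 = (2, 5).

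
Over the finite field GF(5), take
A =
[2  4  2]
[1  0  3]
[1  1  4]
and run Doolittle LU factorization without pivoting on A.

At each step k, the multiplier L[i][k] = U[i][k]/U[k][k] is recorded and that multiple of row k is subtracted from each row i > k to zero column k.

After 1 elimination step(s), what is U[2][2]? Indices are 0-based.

Step 1: pivot at (0,0) is 2.
  row1 ← row1 − (3)·row0  ⇒  L[1][0]=3, U row1=(0, 3, 2)
  row2 ← row2 − (3)·row0  ⇒  L[2][0]=3, U row2=(0, 4, 3)

U[2][2] = 3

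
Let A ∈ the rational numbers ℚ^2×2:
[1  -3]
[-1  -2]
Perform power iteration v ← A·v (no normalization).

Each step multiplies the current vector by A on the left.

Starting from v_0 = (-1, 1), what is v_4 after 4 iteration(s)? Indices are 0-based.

v_0 = (-1, 1).
v_1 = A·v_0 = (-4, -1).
v_2 = A·v_1 = (-1, 6).
v_3 = A·v_2 = (-19, -11).
v_4 = A·v_3 = (14, 41).

v_4 = (14, 41)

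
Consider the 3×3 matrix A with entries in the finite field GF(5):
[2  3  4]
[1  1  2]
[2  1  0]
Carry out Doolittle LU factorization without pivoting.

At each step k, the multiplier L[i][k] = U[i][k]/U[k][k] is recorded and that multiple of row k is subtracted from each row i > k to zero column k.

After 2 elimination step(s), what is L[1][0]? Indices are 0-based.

L[1][0] = 3

[col 0] pivot 2
  R1 -= 3*R0 → (0, 2, 0)  (L[1][0] := 3)
  R2 -= 1*R0 → (0, 3, 1)  (L[2][0] := 1)
[col 1] pivot 2
  R2 -= 4*R1 → (0, 0, 1)  (L[2][1] := 4)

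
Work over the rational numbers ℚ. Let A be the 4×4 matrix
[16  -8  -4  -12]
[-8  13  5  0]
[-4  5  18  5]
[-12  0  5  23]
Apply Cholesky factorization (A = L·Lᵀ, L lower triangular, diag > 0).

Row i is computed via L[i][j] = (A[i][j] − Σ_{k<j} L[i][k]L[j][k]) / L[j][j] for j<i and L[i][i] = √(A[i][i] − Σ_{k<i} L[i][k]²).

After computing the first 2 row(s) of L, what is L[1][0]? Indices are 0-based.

Step 1: L[0][0] = √(16) = 4.
  L[1][0] = (-8) / L[0][0] = -2.
Step 2: L[1][1] = √(9) = 3.

L[1][0] = -2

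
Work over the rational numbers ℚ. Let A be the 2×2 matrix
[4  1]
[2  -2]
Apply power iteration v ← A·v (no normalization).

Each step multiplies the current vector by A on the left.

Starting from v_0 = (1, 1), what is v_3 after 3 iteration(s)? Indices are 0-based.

v_0 = (1, 1).
v_1 = A·v_0 = (5, 0).
v_2 = A·v_1 = (20, 10).
v_3 = A·v_2 = (90, 20).

v_3 = (90, 20)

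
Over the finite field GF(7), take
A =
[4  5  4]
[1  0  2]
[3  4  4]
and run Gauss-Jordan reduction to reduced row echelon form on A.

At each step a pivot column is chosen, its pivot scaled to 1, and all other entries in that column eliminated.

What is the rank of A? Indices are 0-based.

rank = 3

[1] R0 /= 4  ⇒  (1, 3, 1)
     R1 -= 1·R0  ⇒  (0, 4, 1)
     R2 -= 3·R0  ⇒  (0, 2, 1)
[2] R1 /= 4  ⇒  (0, 1, 2)
     R0 -= 3·R1  ⇒  (1, 0, 2)
     R2 -= 2·R1  ⇒  (0, 0, 4)
[3] R2 /= 4  ⇒  (0, 0, 1)
     R0 -= 2·R2  ⇒  (1, 0, 0)
     R1 -= 2·R2  ⇒  (0, 1, 0)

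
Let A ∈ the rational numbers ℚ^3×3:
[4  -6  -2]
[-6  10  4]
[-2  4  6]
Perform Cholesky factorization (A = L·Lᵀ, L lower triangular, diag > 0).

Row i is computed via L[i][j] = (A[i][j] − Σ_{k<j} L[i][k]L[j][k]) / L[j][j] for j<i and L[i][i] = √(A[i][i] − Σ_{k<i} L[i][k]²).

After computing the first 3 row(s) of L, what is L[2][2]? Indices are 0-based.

Step 1: L[0][0] = √(4) = 2.
  L[1][0] = (-6) / L[0][0] = -3.
Step 2: L[1][1] = √(1) = 1.
  L[2][0] = (-2) / L[0][0] = -1.
  L[2][1] = (1) / L[1][1] = 1.
Step 3: L[2][2] = √(4) = 2.

L[2][2] = 2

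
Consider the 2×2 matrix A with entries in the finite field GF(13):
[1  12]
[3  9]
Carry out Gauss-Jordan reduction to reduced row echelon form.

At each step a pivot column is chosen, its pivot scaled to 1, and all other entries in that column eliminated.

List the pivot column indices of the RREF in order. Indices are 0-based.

[1] R0 /= 1  ⇒  (1, 12)
     R1 -= 3·R0  ⇒  (0, 12)
[2] R1 /= 12  ⇒  (0, 1)
     R0 -= 12·R1  ⇒  (1, 0)

pivot columns: 0, 1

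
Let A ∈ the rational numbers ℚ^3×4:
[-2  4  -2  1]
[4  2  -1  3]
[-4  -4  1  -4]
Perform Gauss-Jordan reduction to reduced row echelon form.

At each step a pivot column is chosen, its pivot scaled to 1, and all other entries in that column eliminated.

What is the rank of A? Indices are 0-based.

rank = 3

step 1: normalize row 0 (÷-2) = (1, -2, 1, -1/2)
  row 1: subtract 4×row0 = (0, 10, -5, 5)
  row 2: subtract -4×row0 = (0, -12, 5, -6)
step 2: normalize row 1 (÷10) = (0, 1, -1/2, 1/2)
  row 0: subtract -2×row1 = (1, 0, 0, 1/2)
  row 2: subtract -12×row1 = (0, 0, -1, 0)
step 3: normalize row 2 (÷-1) = (0, 0, 1, 0)
  row 1: subtract -1/2×row2 = (0, 1, 0, 1/2)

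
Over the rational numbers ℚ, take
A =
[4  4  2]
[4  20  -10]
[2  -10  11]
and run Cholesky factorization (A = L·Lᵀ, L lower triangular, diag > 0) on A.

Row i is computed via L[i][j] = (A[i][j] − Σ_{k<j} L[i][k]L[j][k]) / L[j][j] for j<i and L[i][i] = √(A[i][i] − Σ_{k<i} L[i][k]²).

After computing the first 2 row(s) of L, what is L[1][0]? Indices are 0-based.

L[1][0] = 2

Step 1: L[0][0] = √(4) = 2.
  L[1][0] = (4) / L[0][0] = 2.
Step 2: L[1][1] = √(16) = 4.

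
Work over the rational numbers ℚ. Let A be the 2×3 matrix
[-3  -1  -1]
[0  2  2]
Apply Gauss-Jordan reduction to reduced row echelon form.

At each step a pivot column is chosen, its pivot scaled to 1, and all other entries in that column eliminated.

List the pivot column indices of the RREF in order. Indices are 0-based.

pivot columns: 0, 1

step 1: normalize row 0 (÷-3) = (1, 1/3, 1/3)
step 2: normalize row 1 (÷2) = (0, 1, 1)
  row 0: subtract 1/3×row1 = (1, 0, 0)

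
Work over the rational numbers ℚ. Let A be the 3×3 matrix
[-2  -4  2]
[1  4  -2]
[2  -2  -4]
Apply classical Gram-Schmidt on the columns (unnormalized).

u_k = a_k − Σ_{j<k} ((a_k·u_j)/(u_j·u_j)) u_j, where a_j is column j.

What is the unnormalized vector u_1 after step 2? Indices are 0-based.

u_1 = (-20/9, 28/9, -34/9)

Step 1: u_0 = a_0 = (-2, 1, 2).
Step 2: u_1 = a_1 − (8/9)·u_0 = (-20/9, 28/9, -34/9).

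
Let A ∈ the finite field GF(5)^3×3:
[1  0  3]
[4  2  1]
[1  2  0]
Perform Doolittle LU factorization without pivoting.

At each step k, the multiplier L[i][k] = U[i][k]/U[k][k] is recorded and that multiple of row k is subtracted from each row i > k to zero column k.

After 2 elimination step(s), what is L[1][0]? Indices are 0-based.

L[1][0] = 4

[col 0] pivot 1
  R1 -= 4*R0 → (0, 2, 4)  (L[1][0] := 4)
  R2 -= 1*R0 → (0, 2, 2)  (L[2][0] := 1)
[col 1] pivot 2
  R2 -= 1*R1 → (0, 0, 3)  (L[2][1] := 1)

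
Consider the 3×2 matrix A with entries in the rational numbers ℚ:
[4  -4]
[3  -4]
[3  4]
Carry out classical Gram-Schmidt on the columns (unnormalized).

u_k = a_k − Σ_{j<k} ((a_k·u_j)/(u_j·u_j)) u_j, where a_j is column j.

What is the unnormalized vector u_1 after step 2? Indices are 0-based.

u_1 = (-36/17, -44/17, 92/17)

Step 1: u_0 = a_0 = (4, 3, 3).
Step 2: u_1 = a_1 − (-8/17)·u_0 = (-36/17, -44/17, 92/17).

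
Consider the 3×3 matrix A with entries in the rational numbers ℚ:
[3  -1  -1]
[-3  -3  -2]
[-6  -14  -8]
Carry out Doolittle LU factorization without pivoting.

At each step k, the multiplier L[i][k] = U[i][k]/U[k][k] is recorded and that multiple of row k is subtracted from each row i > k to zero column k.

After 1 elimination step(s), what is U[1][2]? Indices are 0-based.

U[1][2] = -3

k=0: U[0][0]=3
  eliminate (1,0): mult=-1, new row 1: (0, -4, -3); set L[1][0]=-1
  eliminate (2,0): mult=-2, new row 2: (0, -16, -10); set L[2][0]=-2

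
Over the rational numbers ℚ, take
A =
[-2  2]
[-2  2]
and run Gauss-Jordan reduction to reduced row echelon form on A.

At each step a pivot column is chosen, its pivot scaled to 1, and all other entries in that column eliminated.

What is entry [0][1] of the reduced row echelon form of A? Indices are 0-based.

[1] R0 /= -2  ⇒  (1, -1)
     R1 -= -2·R0  ⇒  (0, 0)
column 1 empty below row 1

M[0][1] = -1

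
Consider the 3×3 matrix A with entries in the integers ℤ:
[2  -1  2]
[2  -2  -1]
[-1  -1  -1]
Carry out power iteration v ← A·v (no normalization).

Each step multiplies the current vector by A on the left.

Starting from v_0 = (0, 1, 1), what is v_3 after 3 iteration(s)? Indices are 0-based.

v_3 = (0, -22, -15)

v_0 = (0, 1, 1).
v_1 = A·v_0 = (1, -3, -2).
v_2 = A·v_1 = (1, 10, 4).
v_3 = A·v_2 = (0, -22, -15).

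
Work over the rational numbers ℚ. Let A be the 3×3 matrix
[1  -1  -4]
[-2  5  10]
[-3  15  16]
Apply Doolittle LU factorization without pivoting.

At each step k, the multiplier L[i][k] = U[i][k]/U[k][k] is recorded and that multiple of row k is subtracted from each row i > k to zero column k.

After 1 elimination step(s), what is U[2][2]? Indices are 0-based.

Step 1: pivot at (0,0) is 1.
  row1 ← row1 − (-2)·row0  ⇒  L[1][0]=-2, U row1=(0, 3, 2)
  row2 ← row2 − (-3)·row0  ⇒  L[2][0]=-3, U row2=(0, 12, 4)

U[2][2] = 4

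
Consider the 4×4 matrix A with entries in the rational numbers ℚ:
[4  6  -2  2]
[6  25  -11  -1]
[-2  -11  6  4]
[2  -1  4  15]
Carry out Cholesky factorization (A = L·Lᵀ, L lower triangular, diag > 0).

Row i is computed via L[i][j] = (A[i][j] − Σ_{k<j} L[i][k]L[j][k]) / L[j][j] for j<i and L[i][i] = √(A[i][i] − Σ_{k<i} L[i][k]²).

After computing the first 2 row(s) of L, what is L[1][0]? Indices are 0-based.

L[1][0] = 3

Step 1: L[0][0] = √(4) = 2.
  L[1][0] = (6) / L[0][0] = 3.
Step 2: L[1][1] = √(16) = 4.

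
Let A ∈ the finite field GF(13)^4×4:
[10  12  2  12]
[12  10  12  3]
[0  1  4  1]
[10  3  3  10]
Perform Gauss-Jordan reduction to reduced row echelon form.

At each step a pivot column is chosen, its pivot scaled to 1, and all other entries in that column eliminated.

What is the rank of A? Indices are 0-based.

step 1: normalize row 0 (÷10) = (1, 9, 8, 9)
  row 1: subtract 12×row0 = (0, 6, 7, 12)
  row 3: subtract 10×row0 = (0, 4, 1, 11)
step 2: normalize row 1 (÷6) = (0, 1, 12, 2)
  row 0: subtract 9×row1 = (1, 0, 4, 4)
  row 2: subtract 1×row1 = (0, 0, 5, 12)
  row 3: subtract 4×row1 = (0, 0, 5, 3)
step 3: normalize row 2 (÷5) = (0, 0, 1, 5)
  row 0: subtract 4×row2 = (1, 0, 0, 10)
  row 1: subtract 12×row2 = (0, 1, 0, 7)
  row 3: subtract 5×row2 = (0, 0, 0, 4)
step 4: normalize row 3 (÷4) = (0, 0, 0, 1)
  row 0: subtract 10×row3 = (1, 0, 0, 0)
  row 1: subtract 7×row3 = (0, 1, 0, 0)
  row 2: subtract 5×row3 = (0, 0, 1, 0)

rank = 4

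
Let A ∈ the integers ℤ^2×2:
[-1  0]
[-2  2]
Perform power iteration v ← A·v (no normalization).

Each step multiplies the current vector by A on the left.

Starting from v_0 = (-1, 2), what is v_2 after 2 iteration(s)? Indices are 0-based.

v_2 = (-1, 10)

v_0 = (-1, 2).
v_1 = A·v_0 = (1, 6).
v_2 = A·v_1 = (-1, 10).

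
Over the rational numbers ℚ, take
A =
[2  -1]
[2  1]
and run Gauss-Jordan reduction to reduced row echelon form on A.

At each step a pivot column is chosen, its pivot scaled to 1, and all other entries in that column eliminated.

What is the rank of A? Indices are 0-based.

[1] R0 /= 2  ⇒  (1, -1/2)
     R1 -= 2·R0  ⇒  (0, 2)
[2] R1 /= 2  ⇒  (0, 1)
     R0 -= -1/2·R1  ⇒  (1, 0)

rank = 2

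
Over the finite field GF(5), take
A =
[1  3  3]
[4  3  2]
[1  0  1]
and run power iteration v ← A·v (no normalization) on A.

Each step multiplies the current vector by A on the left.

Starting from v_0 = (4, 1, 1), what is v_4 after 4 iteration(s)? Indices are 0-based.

v_4 = (4, 2, 0)

v_0 = (4, 1, 1).
v_1 = A·v_0 = (0, 1, 0).
v_2 = A·v_1 = (3, 3, 0).
v_3 = A·v_2 = (2, 1, 3).
v_4 = A·v_3 = (4, 2, 0).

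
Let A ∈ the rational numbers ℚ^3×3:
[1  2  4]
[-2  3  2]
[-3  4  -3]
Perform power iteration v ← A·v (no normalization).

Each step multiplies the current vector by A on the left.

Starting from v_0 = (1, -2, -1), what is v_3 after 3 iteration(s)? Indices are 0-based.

v_3 = (-103, 32, 34)

v_0 = (1, -2, -1).
v_1 = A·v_0 = (-7, -10, -8).
v_2 = A·v_1 = (-59, -32, 5).
v_3 = A·v_2 = (-103, 32, 34).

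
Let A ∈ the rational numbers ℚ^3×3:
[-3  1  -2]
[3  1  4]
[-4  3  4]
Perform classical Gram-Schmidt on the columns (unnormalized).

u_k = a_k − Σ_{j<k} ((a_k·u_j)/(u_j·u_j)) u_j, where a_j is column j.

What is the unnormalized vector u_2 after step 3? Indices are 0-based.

u_2 = (-39/23, -15/23, 18/23)

Step 1: u_0 = a_0 = (-3, 3, -4).
Step 2: u_1 = a_1 − (-6/17)·u_0 = (-1/17, 35/17, 27/17).
Step 3: u_2 = a_2 − (1/17)·u_0 − (50/23)·u_1 = (-39/23, -15/23, 18/23).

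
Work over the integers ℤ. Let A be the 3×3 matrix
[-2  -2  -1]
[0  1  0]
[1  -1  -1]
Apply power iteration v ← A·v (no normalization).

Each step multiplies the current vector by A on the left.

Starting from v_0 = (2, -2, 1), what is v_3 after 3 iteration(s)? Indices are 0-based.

v_3 = (0, -2, 7)

v_0 = (2, -2, 1).
v_1 = A·v_0 = (-1, -2, 3).
v_2 = A·v_1 = (3, -2, -2).
v_3 = A·v_2 = (0, -2, 7).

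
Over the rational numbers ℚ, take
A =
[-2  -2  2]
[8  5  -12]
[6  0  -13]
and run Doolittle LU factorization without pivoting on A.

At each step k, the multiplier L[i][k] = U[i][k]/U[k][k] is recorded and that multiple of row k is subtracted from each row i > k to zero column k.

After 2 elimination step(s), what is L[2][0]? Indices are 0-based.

Step 1: pivot at (0,0) is -2.
  row1 ← row1 − (-4)·row0  ⇒  L[1][0]=-4, U row1=(0, -3, -4)
  row2 ← row2 − (-3)·row0  ⇒  L[2][0]=-3, U row2=(0, -6, -7)
Step 2: pivot at (1,1) is -3.
  row2 ← row2 − (2)·row1  ⇒  L[2][1]=2, U row2=(0, 0, 1)

L[2][0] = -3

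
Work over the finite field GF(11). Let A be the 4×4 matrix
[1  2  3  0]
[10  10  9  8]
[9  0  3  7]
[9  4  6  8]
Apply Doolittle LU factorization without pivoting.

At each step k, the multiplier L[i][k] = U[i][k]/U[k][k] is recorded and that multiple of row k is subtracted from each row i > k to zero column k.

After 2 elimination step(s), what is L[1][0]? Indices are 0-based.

L[1][0] = 10

k=0: U[0][0]=1
  eliminate (1,0): mult=10, new row 1: (0, 1, 1, 8); set L[1][0]=10
  eliminate (2,0): mult=9, new row 2: (0, 4, 9, 7); set L[2][0]=9
  eliminate (3,0): mult=9, new row 3: (0, 8, 1, 8); set L[3][0]=9
k=1: U[1][1]=1
  eliminate (2,1): mult=4, new row 2: (0, 0, 5, 8); set L[2][1]=4
  eliminate (3,1): mult=8, new row 3: (0, 0, 4, 10); set L[3][1]=8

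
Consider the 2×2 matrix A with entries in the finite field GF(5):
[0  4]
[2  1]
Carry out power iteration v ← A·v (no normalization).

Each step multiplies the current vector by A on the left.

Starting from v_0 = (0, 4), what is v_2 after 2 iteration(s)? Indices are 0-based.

v_2 = (1, 1)

v_0 = (0, 4).
v_1 = A·v_0 = (1, 4).
v_2 = A·v_1 = (1, 1).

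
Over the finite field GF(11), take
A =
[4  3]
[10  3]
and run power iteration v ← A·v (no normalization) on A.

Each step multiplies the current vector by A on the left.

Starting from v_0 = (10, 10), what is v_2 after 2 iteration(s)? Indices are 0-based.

v_2 = (10, 1)

v_0 = (10, 10).
v_1 = A·v_0 = (4, 9).
v_2 = A·v_1 = (10, 1).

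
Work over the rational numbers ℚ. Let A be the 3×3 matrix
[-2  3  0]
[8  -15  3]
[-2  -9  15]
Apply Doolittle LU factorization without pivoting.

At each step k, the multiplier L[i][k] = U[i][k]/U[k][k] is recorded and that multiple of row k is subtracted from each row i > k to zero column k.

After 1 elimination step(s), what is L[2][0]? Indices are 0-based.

k=0: U[0][0]=-2
  eliminate (1,0): mult=-4, new row 1: (0, -3, 3); set L[1][0]=-4
  eliminate (2,0): mult=1, new row 2: (0, -12, 15); set L[2][0]=1

L[2][0] = 1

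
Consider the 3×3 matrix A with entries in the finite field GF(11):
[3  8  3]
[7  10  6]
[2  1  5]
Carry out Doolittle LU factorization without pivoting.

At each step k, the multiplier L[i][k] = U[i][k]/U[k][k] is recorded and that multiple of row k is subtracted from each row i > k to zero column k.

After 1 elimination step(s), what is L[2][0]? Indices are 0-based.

L[2][0] = 8

k=0: U[0][0]=3
  eliminate (1,0): mult=6, new row 1: (0, 6, 10); set L[1][0]=6
  eliminate (2,0): mult=8, new row 2: (0, 3, 3); set L[2][0]=8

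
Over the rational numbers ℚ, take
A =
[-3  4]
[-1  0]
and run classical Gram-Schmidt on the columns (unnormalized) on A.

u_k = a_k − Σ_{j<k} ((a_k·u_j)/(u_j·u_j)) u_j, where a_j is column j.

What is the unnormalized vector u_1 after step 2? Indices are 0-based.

Step 1: u_0 = a_0 = (-3, -1).
Step 2: u_1 = a_1 − (-6/5)·u_0 = (2/5, -6/5).

u_1 = (2/5, -6/5)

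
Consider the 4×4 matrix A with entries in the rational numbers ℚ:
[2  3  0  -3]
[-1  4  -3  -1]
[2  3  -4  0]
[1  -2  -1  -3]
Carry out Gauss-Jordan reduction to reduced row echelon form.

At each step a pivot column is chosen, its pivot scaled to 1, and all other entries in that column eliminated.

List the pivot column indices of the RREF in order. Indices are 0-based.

[1] R0 /= 2  ⇒  (1, 3/2, 0, -3/2)
     R1 -= -1·R0  ⇒  (0, 11/2, -3, -5/2)
     R2 -= 2·R0  ⇒  (0, 0, -4, 3)
     R3 -= 1·R0  ⇒  (0, -7/2, -1, -3/2)
[2] R1 /= 11/2  ⇒  (0, 1, -6/11, -5/11)
     R0 -= 3/2·R1  ⇒  (1, 0, 9/11, -9/11)
     R3 -= -7/2·R1  ⇒  (0, 0, -32/11, -34/11)
[3] R2 /= -4  ⇒  (0, 0, 1, -3/4)
     R0 -= 9/11·R2  ⇒  (1, 0, 0, -9/44)
     R1 -= -6/11·R2  ⇒  (0, 1, 0, -19/22)
     R3 -= -32/11·R2  ⇒  (0, 0, 0, -58/11)
[4] R3 /= -58/11  ⇒  (0, 0, 0, 1)
     R0 -= -9/44·R3  ⇒  (1, 0, 0, 0)
     R1 -= -19/22·R3  ⇒  (0, 1, 0, 0)
     R2 -= -3/4·R3  ⇒  (0, 0, 1, 0)

pivot columns: 0, 1, 2, 3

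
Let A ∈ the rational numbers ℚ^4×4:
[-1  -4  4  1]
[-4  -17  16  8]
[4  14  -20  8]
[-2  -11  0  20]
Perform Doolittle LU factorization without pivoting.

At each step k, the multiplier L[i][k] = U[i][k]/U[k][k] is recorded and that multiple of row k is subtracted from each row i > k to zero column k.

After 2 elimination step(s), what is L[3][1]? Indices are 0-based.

L[3][1] = 3

Step 1: pivot at (0,0) is -1.
  row1 ← row1 − (4)·row0  ⇒  L[1][0]=4, U row1=(0, -1, 0, 4)
  row2 ← row2 − (-4)·row0  ⇒  L[2][0]=-4, U row2=(0, -2, -4, 12)
  row3 ← row3 − (2)·row0  ⇒  L[3][0]=2, U row3=(0, -3, -8, 18)
Step 2: pivot at (1,1) is -1.
  row2 ← row2 − (2)·row1  ⇒  L[2][1]=2, U row2=(0, 0, -4, 4)
  row3 ← row3 − (3)·row1  ⇒  L[3][1]=3, U row3=(0, 0, -8, 6)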